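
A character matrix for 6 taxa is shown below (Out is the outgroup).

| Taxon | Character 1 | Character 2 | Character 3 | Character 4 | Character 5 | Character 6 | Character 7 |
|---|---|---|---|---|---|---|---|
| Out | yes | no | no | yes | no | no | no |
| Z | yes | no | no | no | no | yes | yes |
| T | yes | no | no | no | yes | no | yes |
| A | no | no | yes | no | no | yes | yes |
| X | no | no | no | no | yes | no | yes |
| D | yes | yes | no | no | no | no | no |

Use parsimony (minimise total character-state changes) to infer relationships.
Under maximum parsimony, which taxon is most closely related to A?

Z

Character polarity is set by the outgroup: the derived state is whichever differs from the outgroup's state, so for Character 1, Character 4 the derived state is 'no', and for the remaining characters it is 'yes'.
Character 1 groups A and X, which is incompatible with the clades supported by the remaining characters; treating it as convergent (homoplasy) costs fewer steps than any alternative tree.
Character 2: derived state 'yes' in D only — an autapomorphy, so it tells us nothing about relationships among taxa.
Character 3: derived state 'yes' in A only — an autapomorphy, so it tells us nothing about relationships among taxa.
All ingroup taxa share the derived state 'no' for Character 4; it defines the ingroup but does not resolve relationships within it.
Only T and X show the derived state 'yes' for Character 5, supporting them as a clade.
Only A and Z show the derived state 'yes' for Character 6, supporting them as a clade.
Only A, T, X, and Z show the derived state 'yes' for Character 7, supporting them as a clade.
Most parsimonious ingroup topology: (((Z,A),(T,X)),D).
A and Z form a cherry on this tree, so they are sister taxa.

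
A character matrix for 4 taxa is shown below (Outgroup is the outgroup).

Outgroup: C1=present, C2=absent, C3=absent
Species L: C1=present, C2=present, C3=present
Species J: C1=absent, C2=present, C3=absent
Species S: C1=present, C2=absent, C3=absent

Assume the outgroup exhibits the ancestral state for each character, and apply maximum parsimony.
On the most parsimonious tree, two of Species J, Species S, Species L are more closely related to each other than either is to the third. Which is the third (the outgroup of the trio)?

Species S

Character polarity is set by the outgroup: the derived state is whichever differs from the outgroup's state, so for C1 the derived state is 'absent', and for the remaining characters it is 'present'.
C1 (derived state 'absent') is unique to Species J (autapomorphy; uninformative for grouping).
C2 (derived state 'present') is shared by Species J and Species L — a synapomorphy uniting that clade.
C3 (derived state 'present') is unique to Species L (autapomorphy; uninformative for grouping).
Most parsimonious ingroup topology: ((Species L,Species J),Species S).
Species L and Species J share a more recent common ancestor with each other than either does with Species S, so Species S is the least closely related of the three.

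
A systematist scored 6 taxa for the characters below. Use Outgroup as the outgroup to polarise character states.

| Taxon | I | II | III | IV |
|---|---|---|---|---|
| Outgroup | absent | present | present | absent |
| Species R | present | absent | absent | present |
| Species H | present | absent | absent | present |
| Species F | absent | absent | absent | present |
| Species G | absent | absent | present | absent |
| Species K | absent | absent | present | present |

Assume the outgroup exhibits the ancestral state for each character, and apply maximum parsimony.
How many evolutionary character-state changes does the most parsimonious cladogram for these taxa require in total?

Character polarity is set by the outgroup: the derived state is whichever differs from the outgroup's state, so for II, III the derived state is 'absent', and for the remaining characters it is 'present'.
I: derived state 'present' in Species H and Species R only — synapomorphy for {Species H, Species R}.
II (derived state 'absent') is shared by all ingroup taxa — unites the whole ingroup.
III: derived state 'absent' in Species F, Species H, and Species R only — synapomorphy for {Species F, Species H, Species R}.
IV (derived state 'present') is shared by Species F, Species H, Species K, and Species R — a synapomorphy uniting that clade.
Most parsimonious ingroup topology: (Species G,(Species K,(Species F,(Species H,Species R)))).
Changes per character on this tree: I: 1; II: 1; III: 1; IV: 1.
Total = 4.

4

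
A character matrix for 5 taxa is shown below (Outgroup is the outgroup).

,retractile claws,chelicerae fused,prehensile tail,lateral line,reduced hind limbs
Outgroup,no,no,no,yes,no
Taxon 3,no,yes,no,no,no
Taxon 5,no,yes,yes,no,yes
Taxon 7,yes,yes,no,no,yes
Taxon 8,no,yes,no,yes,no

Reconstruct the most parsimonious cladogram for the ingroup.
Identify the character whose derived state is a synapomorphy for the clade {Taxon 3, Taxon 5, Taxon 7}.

lateral line

Character polarity is set by the outgroup: the derived state is whichever differs from the outgroup's state, so for lateral line the derived state is 'no', and for the remaining characters it is 'yes'.
retractile claws: derived state 'yes' in Taxon 7 only — an autapomorphy, so it tells us nothing about relationships among taxa.
chelicerae fused (derived state 'yes') is shared by all ingroup taxa — unites the whole ingroup.
prehensile tail (derived state 'yes') is unique to Taxon 5 (autapomorphy; uninformative for grouping).
Only Taxon 3, Taxon 5, and Taxon 7 show the derived state 'no' for lateral line, supporting them as a clade.
reduced hind limbs (derived state 'yes') is shared by Taxon 5 and Taxon 7 — a synapomorphy uniting that clade.
Most parsimonious ingroup topology: ((Taxon 3,(Taxon 5,Taxon 7)),Taxon 8).
The clade {Taxon 3, Taxon 5, Taxon 7} is supported by lateral line: its derived state 'no' occurs in exactly those taxa and in no other taxon (including the outgroup).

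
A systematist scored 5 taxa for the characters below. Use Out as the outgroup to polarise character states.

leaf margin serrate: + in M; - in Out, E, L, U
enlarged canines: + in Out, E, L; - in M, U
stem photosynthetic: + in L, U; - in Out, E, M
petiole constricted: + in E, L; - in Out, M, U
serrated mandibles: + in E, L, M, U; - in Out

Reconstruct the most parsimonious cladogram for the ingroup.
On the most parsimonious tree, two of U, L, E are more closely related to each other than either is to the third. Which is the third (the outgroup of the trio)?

Character polarity is set by the outgroup: the derived state is whichever differs from the outgroup's state, so for enlarged canines the derived state is '-', and for the remaining characters it is '+'.
leaf margin serrate: derived state '+' in M only — an autapomorphy, so it tells us nothing about relationships among taxa.
enlarged canines: derived state '-' in M and U only — synapomorphy for {M, U}.
stem photosynthetic groups L and U, which is incompatible with the clades supported by the remaining characters; treating it as convergent (homoplasy) costs fewer steps than any alternative tree.
petiole constricted: derived state '+' in E and L only — synapomorphy for {E, L}.
serrated mandibles (derived state '+') is shared by all ingroup taxa — unites the whole ingroup.
Most parsimonious ingroup topology: ((E,L),(U,M)).
E and L share a more recent common ancestor with each other than either does with U, so U is the least closely related of the three.

U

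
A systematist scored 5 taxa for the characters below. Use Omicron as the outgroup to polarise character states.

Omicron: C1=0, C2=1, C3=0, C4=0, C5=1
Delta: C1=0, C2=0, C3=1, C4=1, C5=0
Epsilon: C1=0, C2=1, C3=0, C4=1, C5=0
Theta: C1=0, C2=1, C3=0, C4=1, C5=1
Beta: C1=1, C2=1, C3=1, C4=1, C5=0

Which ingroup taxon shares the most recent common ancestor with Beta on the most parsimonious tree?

Delta

Character polarity is set by the outgroup: the derived state is whichever differs from the outgroup's state, so for C2, C5 the derived state is '0', and for the remaining characters it is '1'.
C1: derived state '1' in Beta only — an autapomorphy, so it tells us nothing about relationships among taxa.
C2 (derived state '0') is unique to Delta (autapomorphy; uninformative for grouping).
Only Beta and Delta show the derived state '1' for C3, supporting them as a clade.
C4 (derived state '1') is shared by all ingroup taxa — unites the whole ingroup.
C5 (derived state '0') is shared by Beta, Delta, and Epsilon — a synapomorphy uniting that clade.
Most parsimonious ingroup topology: (((Delta,Beta),Epsilon),Theta).
Beta and Delta form a cherry on this tree, so they are sister taxa.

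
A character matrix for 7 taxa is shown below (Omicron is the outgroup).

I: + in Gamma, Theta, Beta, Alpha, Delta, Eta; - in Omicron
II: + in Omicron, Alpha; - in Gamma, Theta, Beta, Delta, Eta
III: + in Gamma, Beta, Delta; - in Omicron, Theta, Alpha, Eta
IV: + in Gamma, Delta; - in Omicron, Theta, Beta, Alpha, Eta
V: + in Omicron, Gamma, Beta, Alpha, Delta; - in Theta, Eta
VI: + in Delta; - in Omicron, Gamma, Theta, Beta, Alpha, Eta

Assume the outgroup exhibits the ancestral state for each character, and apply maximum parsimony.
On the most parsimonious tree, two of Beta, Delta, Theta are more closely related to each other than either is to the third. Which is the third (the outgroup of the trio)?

Theta

Character polarity is set by the outgroup: the derived state is whichever differs from the outgroup's state, so for II, V the derived state is '-', and for the remaining characters it is '+'.
All ingroup taxa share the derived state '+' for I; it defines the ingroup but does not resolve relationships within it.
II: derived state '-' in Beta, Delta, Eta, Gamma, and Theta only — synapomorphy for {Beta, Delta, Eta, Gamma, Theta}.
III: derived state '+' in Beta, Delta, and Gamma only — synapomorphy for {Beta, Delta, Gamma}.
IV: derived state '+' in Delta and Gamma only — synapomorphy for {Delta, Gamma}.
Only Eta and Theta show the derived state '-' for V, supporting them as a clade.
VI (derived state '+') is unique to Delta (autapomorphy; uninformative for grouping).
Most parsimonious ingroup topology: ((((Gamma,Delta),Beta),(Theta,Eta)),Alpha).
Delta and Beta share a more recent common ancestor with each other than either does with Theta, so Theta is the least closely related of the three.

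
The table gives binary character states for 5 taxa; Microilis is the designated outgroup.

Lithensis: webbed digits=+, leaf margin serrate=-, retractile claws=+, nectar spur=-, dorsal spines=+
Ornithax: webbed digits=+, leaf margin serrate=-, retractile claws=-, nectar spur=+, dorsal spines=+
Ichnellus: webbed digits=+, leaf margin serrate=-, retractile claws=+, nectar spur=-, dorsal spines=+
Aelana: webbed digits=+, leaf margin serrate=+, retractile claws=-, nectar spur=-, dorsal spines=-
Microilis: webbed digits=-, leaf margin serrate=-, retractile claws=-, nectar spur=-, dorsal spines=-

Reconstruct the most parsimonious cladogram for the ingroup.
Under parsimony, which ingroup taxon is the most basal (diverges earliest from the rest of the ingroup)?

The outgroup has state '-' for every character, so '+' is the derived state throughout.
webbed digits (derived state '+') is shared by all ingroup taxa — unites the whole ingroup.
leaf margin serrate (derived state '+') is unique to Aelana (autapomorphy; uninformative for grouping).
retractile claws (derived state '+') is shared by Ichnellus and Lithensis — a synapomorphy uniting that clade.
nectar spur: derived state '+' in Ornithax only — an autapomorphy, so it tells us nothing about relationships among taxa.
dorsal spines (derived state '+') is shared by Ichnellus, Lithensis, and Ornithax — a synapomorphy uniting that clade.
Most parsimonious ingroup topology: (((Ichnellus,Lithensis),Ornithax),Aelana).
Aelana is sister to the clade containing all other ingroup taxa, so it is the earliest-diverging (most basal) ingroup lineage.

Aelana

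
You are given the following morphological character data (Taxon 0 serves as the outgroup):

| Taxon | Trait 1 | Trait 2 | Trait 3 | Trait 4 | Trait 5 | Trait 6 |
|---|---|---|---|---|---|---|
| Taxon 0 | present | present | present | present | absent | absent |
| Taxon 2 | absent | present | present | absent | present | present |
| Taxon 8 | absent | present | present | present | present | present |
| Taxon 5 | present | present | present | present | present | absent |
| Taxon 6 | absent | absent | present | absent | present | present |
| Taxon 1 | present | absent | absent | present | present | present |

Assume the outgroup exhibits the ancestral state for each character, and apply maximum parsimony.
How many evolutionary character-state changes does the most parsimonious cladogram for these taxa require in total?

Character polarity is set by the outgroup: the derived state is whichever differs from the outgroup's state, so for Trait 1, Trait 2, Trait 3, Trait 4 the derived state is 'absent', and for the remaining characters it is 'present'.
Trait 1: derived state 'absent' in Taxon 2, Taxon 6, and Taxon 8 only — synapomorphy for {Taxon 2, Taxon 6, Taxon 8}.
Trait 2 groups Taxon 1 and Taxon 6, which is incompatible with the clades supported by the remaining characters; treating it as convergent (homoplasy) costs fewer steps than any alternative tree.
Trait 3 (derived state 'absent') is unique to Taxon 1 (autapomorphy; uninformative for grouping).
Trait 4 (derived state 'absent') is shared by Taxon 2 and Taxon 6 — a synapomorphy uniting that clade.
Trait 5 (derived state 'present') is shared by all ingroup taxa — unites the whole ingroup.
Trait 6: derived state 'present' in Taxon 1, Taxon 2, Taxon 6, and Taxon 8 only — synapomorphy for {Taxon 1, Taxon 2, Taxon 6, Taxon 8}.
Most parsimonious ingroup topology: ((((Taxon 2,Taxon 6),Taxon 8),Taxon 1),Taxon 5).
Changes per character on this tree: Trait 1: 1; Trait 2: 2; Trait 3: 1; Trait 4: 1; Trait 5: 1; Trait 6: 1.
Total = 7.

7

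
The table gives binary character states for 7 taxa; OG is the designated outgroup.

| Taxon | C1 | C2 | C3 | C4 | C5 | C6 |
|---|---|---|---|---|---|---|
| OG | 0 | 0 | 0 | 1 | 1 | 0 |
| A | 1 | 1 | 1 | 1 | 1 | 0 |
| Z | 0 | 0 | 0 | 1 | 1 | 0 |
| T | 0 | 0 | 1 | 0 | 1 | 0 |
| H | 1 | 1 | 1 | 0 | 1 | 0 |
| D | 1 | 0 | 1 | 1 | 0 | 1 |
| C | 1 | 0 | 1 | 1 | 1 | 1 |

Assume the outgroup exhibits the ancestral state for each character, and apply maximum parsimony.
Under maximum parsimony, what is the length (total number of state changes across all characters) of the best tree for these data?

7

Character polarity is set by the outgroup: the derived state is whichever differs from the outgroup's state, so for C4, C5 the derived state is '0', and for the remaining characters it is '1'.
Only A, C, D, and H show the derived state '1' for C1, supporting them as a clade.
Only A and H show the derived state '1' for C2, supporting them as a clade.
C3 (derived state '1') is shared by A, C, D, H, and T — a synapomorphy uniting that clade.
C4 groups H and T, which is incompatible with the clades supported by the remaining characters; treating it as convergent (homoplasy) costs fewer steps than any alternative tree.
C5: derived state '0' in D only — an autapomorphy, so it tells us nothing about relationships among taxa.
C6: derived state '1' in C and D only — synapomorphy for {C, D}.
Most parsimonious ingroup topology: ((((A,H),(D,C)),T),Z).
Changes per character on this tree: C1: 1; C2: 1; C3: 1; C4: 2; C5: 1; C6: 1.
Total = 7.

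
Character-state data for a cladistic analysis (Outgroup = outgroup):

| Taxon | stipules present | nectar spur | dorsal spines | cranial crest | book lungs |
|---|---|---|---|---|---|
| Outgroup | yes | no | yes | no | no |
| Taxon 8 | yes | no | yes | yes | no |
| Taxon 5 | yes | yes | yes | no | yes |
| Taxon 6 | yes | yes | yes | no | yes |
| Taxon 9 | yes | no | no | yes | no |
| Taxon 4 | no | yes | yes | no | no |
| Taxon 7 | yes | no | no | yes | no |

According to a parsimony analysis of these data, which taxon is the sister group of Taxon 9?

Character polarity is set by the outgroup: the derived state is whichever differs from the outgroup's state, so for stipules present, dorsal spines the derived state is 'no', and for the remaining characters it is 'yes'.
stipules present: derived state 'no' in Taxon 4 only — an autapomorphy, so it tells us nothing about relationships among taxa.
nectar spur (derived state 'yes') is shared by Taxon 4, Taxon 5, and Taxon 6 — a synapomorphy uniting that clade.
dorsal spines: derived state 'no' in Taxon 7 and Taxon 9 only — synapomorphy for {Taxon 7, Taxon 9}.
Only Taxon 7, Taxon 8, and Taxon 9 show the derived state 'yes' for cranial crest, supporting them as a clade.
book lungs (derived state 'yes') is shared by Taxon 5 and Taxon 6 — a synapomorphy uniting that clade.
Most parsimonious ingroup topology: ((Taxon 8,(Taxon 9,Taxon 7)),((Taxon 5,Taxon 6),Taxon 4)).
Taxon 9 and Taxon 7 form a cherry on this tree, so they are sister taxa.

Taxon 7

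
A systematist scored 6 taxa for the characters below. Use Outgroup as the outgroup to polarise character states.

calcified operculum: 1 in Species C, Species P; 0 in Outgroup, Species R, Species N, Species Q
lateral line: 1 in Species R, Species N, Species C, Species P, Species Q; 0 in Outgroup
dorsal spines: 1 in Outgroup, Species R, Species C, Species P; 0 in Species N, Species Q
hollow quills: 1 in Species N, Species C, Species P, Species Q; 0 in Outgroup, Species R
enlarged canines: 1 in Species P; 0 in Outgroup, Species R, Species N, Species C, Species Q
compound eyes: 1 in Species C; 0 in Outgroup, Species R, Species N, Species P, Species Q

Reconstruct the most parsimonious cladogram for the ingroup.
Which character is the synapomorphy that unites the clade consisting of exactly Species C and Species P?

calcified operculum

Character polarity is set by the outgroup: the derived state is whichever differs from the outgroup's state, so for dorsal spines the derived state is '0', and for the remaining characters it is '1'.
Only Species C and Species P show the derived state '1' for calcified operculum, supporting them as a clade.
lateral line (derived state '1') is shared by all ingroup taxa — unites the whole ingroup.
Only Species N and Species Q show the derived state '0' for dorsal spines, supporting them as a clade.
hollow quills: derived state '1' in Species C, Species N, Species P, and Species Q only — synapomorphy for {Species C, Species N, Species P, Species Q}.
enlarged canines: derived state '1' in Species P only — an autapomorphy, so it tells us nothing about relationships among taxa.
compound eyes: derived state '1' in Species C only — an autapomorphy, so it tells us nothing about relationships among taxa.
Most parsimonious ingroup topology: (Species R,((Species N,Species Q),(Species C,Species P))).
The clade {Species C, Species P} is supported by calcified operculum: its derived state '1' occurs in exactly those taxa and in no other taxon (including the outgroup).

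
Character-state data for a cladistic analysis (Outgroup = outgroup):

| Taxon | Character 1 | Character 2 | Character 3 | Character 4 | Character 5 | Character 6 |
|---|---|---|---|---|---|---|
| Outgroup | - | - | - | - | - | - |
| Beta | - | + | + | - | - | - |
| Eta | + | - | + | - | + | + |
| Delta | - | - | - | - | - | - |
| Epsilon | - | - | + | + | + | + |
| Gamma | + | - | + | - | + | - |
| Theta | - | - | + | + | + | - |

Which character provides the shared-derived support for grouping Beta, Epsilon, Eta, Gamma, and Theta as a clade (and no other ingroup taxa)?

Character 3

The outgroup has state '-' for every character, so '+' is the derived state throughout.
Only Eta and Gamma show the derived state '+' for Character 1, supporting them as a clade.
Character 2: derived state '+' in Beta only — an autapomorphy, so it tells us nothing about relationships among taxa.
Character 3 (derived state '+') is shared by Beta, Epsilon, Eta, Gamma, and Theta — a synapomorphy uniting that clade.
Character 4: derived state '+' in Epsilon and Theta only — synapomorphy for {Epsilon, Theta}.
Character 5 (derived state '+') is shared by Epsilon, Eta, Gamma, and Theta — a synapomorphy uniting that clade.
Character 6 (state '+') occurs in Epsilon and Eta but conflicts with the nesting implied by the other characters — most parsimoniously interpreted as homoplasy.
Most parsimonious ingroup topology: ((Beta,((Eta,Gamma),(Epsilon,Theta))),Delta).
The clade {Beta, Epsilon, Eta, Gamma, Theta} is supported by Character 3: its derived state '+' occurs in exactly those taxa and in no other taxon (including the outgroup).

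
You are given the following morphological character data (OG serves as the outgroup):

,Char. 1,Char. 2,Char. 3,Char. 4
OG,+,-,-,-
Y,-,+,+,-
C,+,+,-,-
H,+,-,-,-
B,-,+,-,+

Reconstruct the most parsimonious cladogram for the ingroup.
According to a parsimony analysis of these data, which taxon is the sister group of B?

Character polarity is set by the outgroup: the derived state is whichever differs from the outgroup's state, so for Char. 1 the derived state is '-', and for the remaining characters it is '+'.
Char. 1: derived state '-' in B and Y only — synapomorphy for {B, Y}.
Char. 2 (derived state '+') is shared by B, C, and Y — a synapomorphy uniting that clade.
Char. 3: derived state '+' in Y only — an autapomorphy, so it tells us nothing about relationships among taxa.
Char. 4: derived state '+' in B only — an autapomorphy, so it tells us nothing about relationships among taxa.
Most parsimonious ingroup topology: (((Y,B),C),H).
B and Y form a cherry on this tree, so they are sister taxa.

Y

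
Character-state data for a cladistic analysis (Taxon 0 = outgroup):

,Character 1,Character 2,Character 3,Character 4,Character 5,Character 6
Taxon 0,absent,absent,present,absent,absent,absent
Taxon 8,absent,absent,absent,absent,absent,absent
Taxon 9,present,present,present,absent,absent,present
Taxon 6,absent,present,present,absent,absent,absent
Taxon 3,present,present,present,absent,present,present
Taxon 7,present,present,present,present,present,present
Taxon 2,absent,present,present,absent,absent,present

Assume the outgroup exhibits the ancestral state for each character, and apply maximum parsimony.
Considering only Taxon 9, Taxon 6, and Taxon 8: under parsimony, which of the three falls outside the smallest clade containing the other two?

Character polarity is set by the outgroup: the derived state is whichever differs from the outgroup's state, so for Character 3 the derived state is 'absent', and for the remaining characters it is 'present'.
Only Taxon 3, Taxon 7, and Taxon 9 show the derived state 'present' for Character 1, supporting them as a clade.
Character 2: derived state 'present' in Taxon 2, Taxon 3, Taxon 6, Taxon 7, and Taxon 9 only — synapomorphy for {Taxon 2, Taxon 3, Taxon 6, Taxon 7, Taxon 9}.
Character 3 (derived state 'absent') is unique to Taxon 8 (autapomorphy; uninformative for grouping).
Character 4 (derived state 'present') is unique to Taxon 7 (autapomorphy; uninformative for grouping).
Only Taxon 3 and Taxon 7 show the derived state 'present' for Character 5, supporting them as a clade.
Character 6 (derived state 'present') is shared by Taxon 2, Taxon 3, Taxon 7, and Taxon 9 — a synapomorphy uniting that clade.
Most parsimonious ingroup topology: (Taxon 8,(((Taxon 9,(Taxon 3,Taxon 7)),Taxon 2),Taxon 6)).
Taxon 9 and Taxon 6 share a more recent common ancestor with each other than either does with Taxon 8, so Taxon 8 is the least closely related of the three.

Taxon 8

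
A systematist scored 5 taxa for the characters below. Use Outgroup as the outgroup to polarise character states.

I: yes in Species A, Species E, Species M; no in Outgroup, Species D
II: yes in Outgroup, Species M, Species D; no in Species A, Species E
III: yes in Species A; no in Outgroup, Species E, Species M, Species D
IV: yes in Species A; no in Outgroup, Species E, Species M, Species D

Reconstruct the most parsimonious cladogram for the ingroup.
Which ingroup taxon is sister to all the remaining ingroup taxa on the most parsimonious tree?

Character polarity is set by the outgroup: the derived state is whichever differs from the outgroup's state, so for II the derived state is 'no', and for the remaining characters it is 'yes'.
Only Species A, Species E, and Species M show the derived state 'yes' for I, supporting them as a clade.
II: derived state 'no' in Species A and Species E only — synapomorphy for {Species A, Species E}.
III (derived state 'yes') is unique to Species A (autapomorphy; uninformative for grouping).
IV: derived state 'yes' in Species A only — an autapomorphy, so it tells us nothing about relationships among taxa.
Most parsimonious ingroup topology: (((Species A,Species E),Species M),Species D).
Species D is sister to the clade containing all other ingroup taxa, so it is the earliest-diverging (most basal) ingroup lineage.

Species D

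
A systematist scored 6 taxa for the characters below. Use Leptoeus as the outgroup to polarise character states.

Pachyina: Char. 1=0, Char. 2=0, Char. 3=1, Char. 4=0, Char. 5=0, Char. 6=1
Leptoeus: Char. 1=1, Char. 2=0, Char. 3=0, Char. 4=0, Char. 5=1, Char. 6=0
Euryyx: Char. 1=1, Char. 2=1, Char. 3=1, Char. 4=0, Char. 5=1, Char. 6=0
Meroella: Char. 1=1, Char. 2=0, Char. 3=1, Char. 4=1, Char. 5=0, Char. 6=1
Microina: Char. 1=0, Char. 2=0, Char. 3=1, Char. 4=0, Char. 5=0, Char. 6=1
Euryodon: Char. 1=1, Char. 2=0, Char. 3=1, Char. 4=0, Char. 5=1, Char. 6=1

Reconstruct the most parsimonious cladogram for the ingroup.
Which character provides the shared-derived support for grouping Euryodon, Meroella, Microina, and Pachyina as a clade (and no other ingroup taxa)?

Char. 6

Character polarity is set by the outgroup: the derived state is whichever differs from the outgroup's state, so for Char. 1, Char. 5 the derived state is '0', and for the remaining characters it is '1'.
Only Microina and Pachyina show the derived state '0' for Char. 1, supporting them as a clade.
Char. 2: derived state '1' in Euryyx only — an autapomorphy, so it tells us nothing about relationships among taxa.
Char. 3 (derived state '1') is shared by all ingroup taxa — unites the whole ingroup.
Char. 4 (derived state '1') is unique to Meroella (autapomorphy; uninformative for grouping).
Only Meroella, Microina, and Pachyina show the derived state '0' for Char. 5, supporting them as a clade.
Only Euryodon, Meroella, Microina, and Pachyina show the derived state '1' for Char. 6, supporting them as a clade.
Most parsimonious ingroup topology: (((Meroella,(Microina,Pachyina)),Euryodon),Euryyx).
The clade {Euryodon, Meroella, Microina, Pachyina} is supported by Char. 6: its derived state '1' occurs in exactly those taxa and in no other taxon (including the outgroup).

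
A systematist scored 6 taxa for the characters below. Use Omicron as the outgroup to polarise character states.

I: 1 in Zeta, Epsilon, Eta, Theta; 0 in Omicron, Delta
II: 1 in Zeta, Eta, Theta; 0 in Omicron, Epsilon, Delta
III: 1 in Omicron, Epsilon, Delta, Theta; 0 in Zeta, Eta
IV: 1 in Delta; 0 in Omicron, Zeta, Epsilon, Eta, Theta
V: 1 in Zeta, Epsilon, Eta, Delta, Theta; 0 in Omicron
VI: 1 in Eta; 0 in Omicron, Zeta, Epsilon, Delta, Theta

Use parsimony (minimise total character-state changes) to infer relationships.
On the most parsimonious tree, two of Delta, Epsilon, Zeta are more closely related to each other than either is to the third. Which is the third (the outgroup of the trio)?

Delta

Character polarity is set by the outgroup: the derived state is whichever differs from the outgroup's state, so for III the derived state is '0', and for the remaining characters it is '1'.
I: derived state '1' in Epsilon, Eta, Theta, and Zeta only — synapomorphy for {Epsilon, Eta, Theta, Zeta}.
II (derived state '1') is shared by Eta, Theta, and Zeta — a synapomorphy uniting that clade.
Only Eta and Zeta show the derived state '0' for III, supporting them as a clade.
IV (derived state '1') is unique to Delta (autapomorphy; uninformative for grouping).
All ingroup taxa share the derived state '1' for V; it defines the ingroup but does not resolve relationships within it.
VI (derived state '1') is unique to Eta (autapomorphy; uninformative for grouping).
Most parsimonious ingroup topology: ((((Zeta,Eta),Theta),Epsilon),Delta).
Zeta and Epsilon share a more recent common ancestor with each other than either does with Delta, so Delta is the least closely related of the three.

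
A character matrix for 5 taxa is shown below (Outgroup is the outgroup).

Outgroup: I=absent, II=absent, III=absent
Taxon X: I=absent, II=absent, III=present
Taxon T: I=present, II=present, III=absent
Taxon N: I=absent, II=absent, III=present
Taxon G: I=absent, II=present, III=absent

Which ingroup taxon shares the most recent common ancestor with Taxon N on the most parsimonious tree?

Taxon X

The outgroup has state 'absent' for every character, so 'present' is the derived state throughout.
I: derived state 'present' in Taxon T only — an autapomorphy, so it tells us nothing about relationships among taxa.
II: derived state 'present' in Taxon G and Taxon T only — synapomorphy for {Taxon G, Taxon T}.
Only Taxon N and Taxon X show the derived state 'present' for III, supporting them as a clade.
Most parsimonious ingroup topology: ((Taxon X,Taxon N),(Taxon T,Taxon G)).
Taxon N and Taxon X form a cherry on this tree, so they are sister taxa.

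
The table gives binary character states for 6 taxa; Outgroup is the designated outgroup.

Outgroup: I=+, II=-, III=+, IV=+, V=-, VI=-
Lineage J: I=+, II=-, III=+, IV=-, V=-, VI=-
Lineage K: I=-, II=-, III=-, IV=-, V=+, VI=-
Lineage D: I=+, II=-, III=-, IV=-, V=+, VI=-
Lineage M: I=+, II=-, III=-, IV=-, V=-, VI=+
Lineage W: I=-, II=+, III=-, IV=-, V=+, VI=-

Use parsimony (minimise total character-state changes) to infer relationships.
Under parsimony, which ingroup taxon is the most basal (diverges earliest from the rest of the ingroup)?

Lineage J

Character polarity is set by the outgroup: the derived state is whichever differs from the outgroup's state, so for I, III, IV the derived state is '-', and for the remaining characters it is '+'.
I: derived state '-' in Lineage K and Lineage W only — synapomorphy for {Lineage K, Lineage W}.
II (derived state '+') is unique to Lineage W (autapomorphy; uninformative for grouping).
III (derived state '-') is shared by Lineage D, Lineage K, Lineage M, and Lineage W — a synapomorphy uniting that clade.
All ingroup taxa share the derived state '-' for IV; it defines the ingroup but does not resolve relationships within it.
V: derived state '+' in Lineage D, Lineage K, and Lineage W only — synapomorphy for {Lineage D, Lineage K, Lineage W}.
VI: derived state '+' in Lineage M only — an autapomorphy, so it tells us nothing about relationships among taxa.
Most parsimonious ingroup topology: (Lineage J,(((Lineage K,Lineage W),Lineage D),Lineage M)).
Lineage J is sister to the clade containing all other ingroup taxa, so it is the earliest-diverging (most basal) ingroup lineage.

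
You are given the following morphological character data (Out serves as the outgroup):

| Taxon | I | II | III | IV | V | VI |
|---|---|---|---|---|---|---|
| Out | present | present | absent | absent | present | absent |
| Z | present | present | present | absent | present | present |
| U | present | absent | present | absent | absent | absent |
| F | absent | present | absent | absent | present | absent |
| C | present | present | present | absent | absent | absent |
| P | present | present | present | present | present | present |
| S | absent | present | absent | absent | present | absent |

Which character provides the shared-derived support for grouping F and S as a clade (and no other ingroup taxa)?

I

Character polarity is set by the outgroup: the derived state is whichever differs from the outgroup's state, so for I, II, V the derived state is 'absent', and for the remaining characters it is 'present'.
I: derived state 'absent' in F and S only — synapomorphy for {F, S}.
II (derived state 'absent') is unique to U (autapomorphy; uninformative for grouping).
III: derived state 'present' in C, P, U, and Z only — synapomorphy for {C, P, U, Z}.
IV (derived state 'present') is unique to P (autapomorphy; uninformative for grouping).
Only C and U show the derived state 'absent' for V, supporting them as a clade.
VI (derived state 'present') is shared by P and Z — a synapomorphy uniting that clade.
Most parsimonious ingroup topology: (((Z,P),(U,C)),(F,S)).
The clade {F, S} is supported by I: its derived state 'absent' occurs in exactly those taxa and in no other taxon (including the outgroup).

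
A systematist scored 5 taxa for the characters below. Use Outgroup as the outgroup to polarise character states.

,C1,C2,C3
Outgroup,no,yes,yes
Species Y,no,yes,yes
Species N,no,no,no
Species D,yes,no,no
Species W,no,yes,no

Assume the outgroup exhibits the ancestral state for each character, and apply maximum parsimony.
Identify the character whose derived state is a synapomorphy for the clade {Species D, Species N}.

C2

Character polarity is set by the outgroup: the derived state is whichever differs from the outgroup's state, so for C2, C3 the derived state is 'no', and for the remaining characters it is 'yes'.
C1: derived state 'yes' in Species D only — an autapomorphy, so it tells us nothing about relationships among taxa.
C2 (derived state 'no') is shared by Species D and Species N — a synapomorphy uniting that clade.
Only Species D, Species N, and Species W show the derived state 'no' for C3, supporting them as a clade.
Most parsimonious ingroup topology: (Species Y,((Species N,Species D),Species W)).
The clade {Species D, Species N} is supported by C2: its derived state 'no' occurs in exactly those taxa and in no other taxon (including the outgroup).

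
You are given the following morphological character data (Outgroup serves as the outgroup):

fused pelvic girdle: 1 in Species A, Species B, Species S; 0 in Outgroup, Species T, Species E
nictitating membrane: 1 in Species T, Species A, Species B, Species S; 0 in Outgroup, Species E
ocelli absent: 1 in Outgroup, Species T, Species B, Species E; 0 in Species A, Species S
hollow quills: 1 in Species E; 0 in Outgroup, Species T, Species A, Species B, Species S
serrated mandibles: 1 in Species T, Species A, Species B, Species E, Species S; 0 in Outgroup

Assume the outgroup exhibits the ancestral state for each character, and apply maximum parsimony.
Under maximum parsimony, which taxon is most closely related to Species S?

Character polarity is set by the outgroup: the derived state is whichever differs from the outgroup's state, so for ocelli absent the derived state is '0', and for the remaining characters it is '1'.
fused pelvic girdle: derived state '1' in Species A, Species B, and Species S only — synapomorphy for {Species A, Species B, Species S}.
nictitating membrane (derived state '1') is shared by Species A, Species B, Species S, and Species T — a synapomorphy uniting that clade.
ocelli absent (derived state '0') is shared by Species A and Species S — a synapomorphy uniting that clade.
hollow quills (derived state '1') is unique to Species E (autapomorphy; uninformative for grouping).
All ingroup taxa share the derived state '1' for serrated mandibles; it defines the ingroup but does not resolve relationships within it.
Most parsimonious ingroup topology: ((Species T,((Species A,Species S),Species B)),Species E).
Species S and Species A form a cherry on this tree, so they are sister taxa.

Species A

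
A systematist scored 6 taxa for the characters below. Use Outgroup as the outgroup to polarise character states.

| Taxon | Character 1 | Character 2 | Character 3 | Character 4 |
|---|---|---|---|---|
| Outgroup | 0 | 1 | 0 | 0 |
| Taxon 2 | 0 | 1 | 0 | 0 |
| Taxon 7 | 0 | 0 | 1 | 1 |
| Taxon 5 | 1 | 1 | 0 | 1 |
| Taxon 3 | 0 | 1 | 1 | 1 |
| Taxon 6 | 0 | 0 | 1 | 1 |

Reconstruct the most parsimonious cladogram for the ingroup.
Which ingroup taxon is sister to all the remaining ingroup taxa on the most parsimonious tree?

Character polarity is set by the outgroup: the derived state is whichever differs from the outgroup's state, so for Character 2 the derived state is '0', and for the remaining characters it is '1'.
Character 1 (derived state '1') is unique to Taxon 5 (autapomorphy; uninformative for grouping).
Only Taxon 6 and Taxon 7 show the derived state '0' for Character 2, supporting them as a clade.
Only Taxon 3, Taxon 6, and Taxon 7 show the derived state '1' for Character 3, supporting them as a clade.
Character 4: derived state '1' in Taxon 3, Taxon 5, Taxon 6, and Taxon 7 only — synapomorphy for {Taxon 3, Taxon 5, Taxon 6, Taxon 7}.
Most parsimonious ingroup topology: (Taxon 2,(((Taxon 7,Taxon 6),Taxon 3),Taxon 5)).
Taxon 2 is sister to the clade containing all other ingroup taxa, so it is the earliest-diverging (most basal) ingroup lineage.

Taxon 2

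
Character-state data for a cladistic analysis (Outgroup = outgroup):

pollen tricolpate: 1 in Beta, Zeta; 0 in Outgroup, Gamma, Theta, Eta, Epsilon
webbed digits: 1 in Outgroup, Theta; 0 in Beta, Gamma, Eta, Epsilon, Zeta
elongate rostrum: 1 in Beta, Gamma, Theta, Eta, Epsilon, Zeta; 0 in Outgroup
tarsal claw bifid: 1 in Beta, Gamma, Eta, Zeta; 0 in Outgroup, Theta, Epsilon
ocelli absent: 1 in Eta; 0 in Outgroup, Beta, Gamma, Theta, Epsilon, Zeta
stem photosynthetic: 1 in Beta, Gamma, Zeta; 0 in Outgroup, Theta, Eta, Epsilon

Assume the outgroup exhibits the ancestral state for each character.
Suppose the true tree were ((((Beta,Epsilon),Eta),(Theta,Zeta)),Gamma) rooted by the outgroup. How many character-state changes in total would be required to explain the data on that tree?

Map each character onto ((((Beta,Epsilon),Eta),(Theta,Zeta)),Gamma) (rooted by Outgroup) and count the minimum state changes it requires (Fitch parsimony):
pollen tricolpate: 2; webbed digits: 2; elongate rostrum: 1; tarsal claw bifid: 3; ocelli absent: 1; stem photosynthetic: 3.
Total tree length = 12.

12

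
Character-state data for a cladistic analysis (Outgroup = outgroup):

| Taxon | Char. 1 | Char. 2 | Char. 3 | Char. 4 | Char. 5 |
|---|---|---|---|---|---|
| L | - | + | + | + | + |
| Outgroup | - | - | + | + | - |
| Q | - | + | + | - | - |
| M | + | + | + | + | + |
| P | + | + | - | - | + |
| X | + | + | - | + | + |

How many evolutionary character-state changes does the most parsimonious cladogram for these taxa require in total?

6

Character polarity is set by the outgroup: the derived state is whichever differs from the outgroup's state, so for Char. 3, Char. 4 the derived state is '-', and for the remaining characters it is '+'.
Char. 1: derived state '+' in M, P, and X only — synapomorphy for {M, P, X}.
All ingroup taxa share the derived state '+' for Char. 2; it defines the ingroup but does not resolve relationships within it.
Char. 3 (derived state '-') is shared by P and X — a synapomorphy uniting that clade.
Char. 4 groups P and Q, which is incompatible with the clades supported by the remaining characters; treating it as convergent (homoplasy) costs fewer steps than any alternative tree.
Char. 5: derived state '+' in L, M, P, and X only — synapomorphy for {L, M, P, X}.
Most parsimonious ingroup topology: (Q,((M,(X,P)),L)).
Changes per character on this tree: Char. 1: 1; Char. 2: 1; Char. 3: 1; Char. 4: 2; Char. 5: 1.
Total = 6.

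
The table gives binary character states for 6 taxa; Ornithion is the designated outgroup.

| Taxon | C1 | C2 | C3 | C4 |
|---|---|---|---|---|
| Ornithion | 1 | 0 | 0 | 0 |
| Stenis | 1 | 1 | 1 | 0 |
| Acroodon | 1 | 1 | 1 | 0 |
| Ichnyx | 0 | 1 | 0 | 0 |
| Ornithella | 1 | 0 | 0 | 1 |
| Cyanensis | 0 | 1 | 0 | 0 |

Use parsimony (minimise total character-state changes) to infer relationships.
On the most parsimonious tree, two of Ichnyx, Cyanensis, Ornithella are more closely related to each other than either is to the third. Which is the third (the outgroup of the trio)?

Ornithella

Character polarity is set by the outgroup: the derived state is whichever differs from the outgroup's state, so for C1 the derived state is '0', and for the remaining characters it is '1'.
C1 (derived state '0') is shared by Cyanensis and Ichnyx — a synapomorphy uniting that clade.
Only Acroodon, Cyanensis, Ichnyx, and Stenis show the derived state '1' for C2, supporting them as a clade.
C3 (derived state '1') is shared by Acroodon and Stenis — a synapomorphy uniting that clade.
C4: derived state '1' in Ornithella only — an autapomorphy, so it tells us nothing about relationships among taxa.
Most parsimonious ingroup topology: (((Stenis,Acroodon),(Ichnyx,Cyanensis)),Ornithella).
Cyanensis and Ichnyx share a more recent common ancestor with each other than either does with Ornithella, so Ornithella is the least closely related of the three.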